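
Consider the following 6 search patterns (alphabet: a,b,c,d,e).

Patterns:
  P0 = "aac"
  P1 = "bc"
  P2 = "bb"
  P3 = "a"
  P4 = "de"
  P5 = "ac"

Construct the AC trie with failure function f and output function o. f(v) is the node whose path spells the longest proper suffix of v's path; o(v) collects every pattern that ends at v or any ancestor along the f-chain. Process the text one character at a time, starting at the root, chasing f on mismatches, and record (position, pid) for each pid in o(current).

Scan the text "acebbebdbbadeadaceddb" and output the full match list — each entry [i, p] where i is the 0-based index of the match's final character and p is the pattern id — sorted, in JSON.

Construct AC machine:
Trie nodes:
  n0 'ε': a→1 b→4 d→7
  n1 'a': a→2 c→9  [P3 ends]
  n2 'aa': c→3
  n3 'aac': ·  [P0 ends]
  n4 'b': b→6 c→5
  n5 'bc': ·  [P1 ends]
  n6 'bb': ·  [P2 ends]
  n7 'd': e→8
  n8 'de': ·  [P4 ends]
  n9 'ac': ·  [P5 ends]

Failure links (BFS by depth):
  n1('a'): parent n0 fail=0; on 'a' 0 → fail=0;  out {3}∪∅={3}
  n4('b'): parent n0 fail=0; on 'b' 0 → fail=0;  out ∅∪∅=∅
  n7('d'): parent n0 fail=0; on 'd' 0 → fail=0;  out ∅∪∅=∅
  n2('aa'): parent n1 fail=0; on 'a' 0 → fail=1;  out ∅∪{3}={3}
  n5('bc'): parent n4 fail=0; on 'c' 0 → fail=0;  out {1}∪∅={1}
  n6('bb'): parent n4 fail=0; on 'b' 0 → fail=4;  out {2}∪∅={2}
  n8('de'): parent n7 fail=0; on 'e' 0 → fail=0;  out {4}∪∅={4}
  n9('ac'): parent n1 fail=0; on 'c' 0 → fail=0;  out {5}∪∅={5}
  n3('aac'): parent n2 fail=1; on 'c' 1 → fail=9;  out {0}∪{5}={0,5}

Text stream:
[0] read 'a'  n0⇒n1  emit P3@[0:0]
[1] read 'c'  n1⇒n9  emit P5@[0:1]
[2] read 'e'  n9⇒n0 ·f
[3] read 'b'  n0⇒n4
[4] read 'b'  n4⇒n6  emit P2@[3:4]
[5] read 'e'  n6⇒n0 ·f
[6] read 'b'  n0⇒n4
[7] read 'd'  n4⇒n7 ·f
[8] read 'b'  n7⇒n4 ·f
[9] read 'b'  n4⇒n6  emit P2@[8:9]
[10] read 'a'  n6⇒n1 ·f  emit P3@[10:10]
[11] read 'd'  n1⇒n7 ·f
[12] read 'e'  n7⇒n8  emit P4@[11:12]
[13] read 'a'  n8⇒n1 ·f  emit P3@[13:13]
[14] read 'd'  n1⇒n7 ·f
[15] read 'a'  n7⇒n1 ·f  emit P3@[15:15]
[16] read 'c'  n1⇒n9  emit P5@[15:16]
[17] read 'e'  n9⇒n0 ·f
[18] read 'd'  n0⇒n7
[19] read 'd'  n7⇒n7 ·f
[20] read 'b'  n7⇒n4 ·f

Result: [[0,3],[1,5],[4,2],[9,2],[10,3],[12,4],[13,3],[15,3],[16,5]]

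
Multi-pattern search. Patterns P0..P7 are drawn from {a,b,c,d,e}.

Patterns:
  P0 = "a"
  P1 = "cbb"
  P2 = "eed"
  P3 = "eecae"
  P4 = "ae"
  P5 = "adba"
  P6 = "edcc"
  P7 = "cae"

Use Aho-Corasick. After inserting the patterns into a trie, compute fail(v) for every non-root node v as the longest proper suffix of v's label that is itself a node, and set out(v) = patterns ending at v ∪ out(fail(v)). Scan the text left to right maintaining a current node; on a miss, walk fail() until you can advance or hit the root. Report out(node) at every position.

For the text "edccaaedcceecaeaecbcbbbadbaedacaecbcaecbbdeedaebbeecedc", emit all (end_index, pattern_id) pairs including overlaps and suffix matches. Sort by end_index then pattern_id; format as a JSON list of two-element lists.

Build:
Trie nodes:
  n0 'ε': a→1 c→2 e→5
  n1 'a': d→12 e→11  [P0 ends]
  n2 'c': a→18 b→3
  n3 'cb': b→4
  n4 'cbb': ·  [P1 ends]
  n5 'e': d→15 e→6
  n6 'ee': c→8 d→7
  n7 'eed': ·  [P2 ends]
  n8 'eec': a→9
  n9 'eeca': e→10
  n10 'eecae': ·  [P3 ends]
  n11 'ae': ·  [P4 ends]
  n12 'ad': b→13
  n13 'adb': a→14
  n14 'adba': ·  [P5 ends]
  n15 'ed': c→16
  n16 'edc': c→17
  n17 'edcc': ·  [P6 ends]
  n18 'ca': e→19
  n19 'cae': ·  [P7 ends]

Failure links (BFS by depth):
  fail(1) 'a': from fail(0)=0 chase 'a': 0 ⇒ 0;  out={0}∪out(0)={0}
  fail(2) 'c': from fail(0)=0 chase 'c': 0 ⇒ 0;  out=∅∪out(0)=∅
  fail(5) 'e': from fail(0)=0 chase 'e': 0 ⇒ 0;  out=∅∪out(0)=∅
  fail(3) 'cb': from fail(2)=0 chase 'b': 0 ⇒ 0;  out=∅∪out(0)=∅
  fail(6) 'ee': from fail(5)=0 chase 'e': 0 ⇒ 5;  out=∅∪out(5)=∅
  fail(11) 'ae': from fail(1)=0 chase 'e': 0 ⇒ 5;  out={4}∪out(5)={4}
  fail(12) 'ad': from fail(1)=0 chase 'd': 0 ⇒ 0;  out=∅∪out(0)=∅
  fail(15) 'ed': from fail(5)=0 chase 'd': 0 ⇒ 0;  out=∅∪out(0)=∅
  fail(18) 'ca': from fail(2)=0 chase 'a': 0 ⇒ 1;  out=∅∪out(1)={0}
  fail(4) 'cbb': from fail(3)=0 chase 'b': 0 ⇒ 0;  out={1}∪out(0)={1}
  fail(7) 'eed': from fail(6)=5 chase 'd': 5 ⇒ 15;  out={2}∪out(15)={2}
  fail(8) 'eec': from fail(6)=5 chase 'c': 5→0 ⇒ 2;  out=∅∪out(2)=∅
  fail(13) 'adb': from fail(12)=0 chase 'b': 0 ⇒ 0;  out=∅∪out(0)=∅
  fail(16) 'edc': from fail(15)=0 chase 'c': 0 ⇒ 2;  out=∅∪out(2)=∅
  fail(19) 'cae': from fail(18)=1 chase 'e': 1 ⇒ 11;  out={7}∪out(11)={4,7}
  fail(9) 'eeca': from fail(8)=2 chase 'a': 2 ⇒ 18;  out=∅∪out(18)={0}
  fail(14) 'adba': from fail(13)=0 chase 'a': 0 ⇒ 1;  out={5}∪out(1)={0,5}
  fail(17) 'edcc': from fail(16)=2 chase 'c': 2→0 ⇒ 2;  out={6}∪out(2)={6}
  fail(10) 'eecae': from fail(9)=18 chase 'e': 18 ⇒ 19;  out={3}∪out(19)={3,4,7}

Scan:
i=0 'e': node 0→5
i=1 'd': node 5→15
i=2 'c': node 15→16
i=3 'c': node 16→17  → match P6@[0:3]
i=4 'a': node 17→18 ·f  → match P0@[4:4]
i=5 'a': node 18→1 ·f  → match P0@[5:5]
i=6 'e': node 1→11  → match P4@[5:6]
i=7 'd': node 11→15 ·f
i=8 'c': node 15→16
i=9 'c': node 16→17  → match P6@[6:9]
i=10 'e': node 17→5 ·f
i=11 'e': node 5→6
i=12 'c': node 6→8
i=13 'a': node 8→9  → match P0@[13:13]
i=14 'e': node 9→10  → match P3@[10:14],P4@[13:14],P7@[12:14]
i=15 'a': node 10→1 ·f  → match P0@[15:15]
i=16 'e': node 1→11  → match P4@[15:16]
i=17 'c': node 11→2 ·f
i=18 'b': node 2→3
i=19 'c': node 3→2 ·f
i=20 'b': node 2→3
i=21 'b': node 3→4  → match P1@[19:21]
i=22 'b': node 4→0 ·f
i=23 'a': node 0→1  → match P0@[23:23]
i=24 'd': node 1→12
i=25 'b': node 12→13
i=26 'a': node 13→14  → match P0@[26:26],P5@[23:26]
i=27 'e': node 14→11 ·f  → match P4@[26:27]
i=28 'd': node 11→15 ·f
i=29 'a': node 15→1 ·f  → match P0@[29:29]
i=30 'c': node 1→2 ·f
i=31 'a': node 2→18  → match P0@[31:31]
i=32 'e': node 18→19  → match P4@[31:32],P7@[30:32]
i=33 'c': node 19→2 ·f
i=34 'b': node 2→3
i=35 'c': node 3→2 ·f
i=36 'a': node 2→18  → match P0@[36:36]
i=37 'e': node 18→19  → match P4@[36:37],P7@[35:37]
i=38 'c': node 19→2 ·f
i=39 'b': node 2→3
i=40 'b': node 3→4  → match P1@[38:40]
i=41 'd': node 4→0 ·f
i=42 'e': node 0→5
i=43 'e': node 5→6
i=44 'd': node 6→7  → match P2@[42:44]
i=45 'a': node 7→1 ·f  → match P0@[45:45]
i=46 'e': node 1→11  → match P4@[45:46]
i=47 'b': node 11→0 ·f
i=48 'b': node 0→0
i=49 'e': node 0→5
i=50 'e': node 5→6
i=51 'c': node 6→8
i=52 'e': node 8→5 ·f
i=53 'd': node 5→15
i=54 'c': node 15→16

Result: [[3,6],[4,0],[5,0],[6,4],[9,6],[13,0],[14,3],[14,4],[14,7],[15,0],[16,4],[21,1],[23,0],[26,0],[26,5],[27,4],[29,0],[31,0],[32,4],[32,7],[36,0],[37,4],[37,7],[40,1],[44,2],[45,0],[46,4]]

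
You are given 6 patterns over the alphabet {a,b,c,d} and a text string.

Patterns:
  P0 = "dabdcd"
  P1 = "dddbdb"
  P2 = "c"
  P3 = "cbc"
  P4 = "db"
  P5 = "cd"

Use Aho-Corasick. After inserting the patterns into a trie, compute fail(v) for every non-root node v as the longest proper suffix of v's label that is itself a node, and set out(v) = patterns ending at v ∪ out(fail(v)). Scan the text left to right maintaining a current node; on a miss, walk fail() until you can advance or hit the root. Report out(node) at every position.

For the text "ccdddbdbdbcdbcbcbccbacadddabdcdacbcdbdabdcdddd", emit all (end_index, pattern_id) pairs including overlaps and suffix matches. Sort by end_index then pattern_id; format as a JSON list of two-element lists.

Build automaton:
Trie (insert patterns):
  n0 'ε': c→12 d→1
  n1 'd': a→2 b→15 d→7
  n2 'da': b→3
  n3 'dab': d→4
  n4 'dabd': c→5
  n5 'dabdc': d→6
  n6 'dabdcd': ·  [P0 ends]
  n7 'dd': d→8
  n8 'ddd': b→9
  n9 'dddb': d→10
  n10 'dddbd': b→11
  n11 'dddbdb': ·  [P1 ends]
  n12 'c': b→13 d→16  [P2 ends]
  n13 'cb': c→14
  n14 'cbc': ·  [P3 ends]
  n15 'db': ·  [P4 ends]
  n16 'cd': ·  [P5 ends]

Failure links (BFS by depth):
  n1('d'): parent n0 fail=0; on 'd' 0 → fail=0;  out ∅∪∅=∅
  n12('c'): parent n0 fail=0; on 'c' 0 → fail=0;  out {2}∪∅={2}
  n2('da'): parent n1 fail=0; on 'a' 0 → fail=0;  out ∅∪∅=∅
  n7('dd'): parent n1 fail=0; on 'd' 0 → fail=1;  out ∅∪∅=∅
  n13('cb'): parent n12 fail=0; on 'b' 0 → fail=0;  out ∅∪∅=∅
  n15('db'): parent n1 fail=0; on 'b' 0 → fail=0;  out {4}∪∅={4}
  n16('cd'): parent n12 fail=0; on 'd' 0 → fail=1;  out {5}∪∅={5}
  n3('dab'): parent n2 fail=0; on 'b' 0 → fail=0;  out ∅∪∅=∅
  n8('ddd'): parent n7 fail=1; on 'd' 1 → fail=7;  out ∅∪∅=∅
  n14('cbc'): parent n13 fail=0; on 'c' 0 → fail=12;  out {3}∪{2}={2,3}
  n4('dabd'): parent n3 fail=0; on 'd' 0 → fail=1;  out ∅∪∅=∅
  n9('dddb'): parent n8 fail=7; on 'b' 7→1 → fail=15;  out ∅∪{4}={4}
  n5('dabdc'): parent n4 fail=1; on 'c' 1→0 → fail=12;  out ∅∪{2}={2}
  n10('dddbd'): parent n9 fail=15; on 'd' 15→0 → fail=1;  out ∅∪∅=∅
  n6('dabdcd'): parent n5 fail=12; on 'd' 12 → fail=16;  out {0}∪{5}={0,5}
  n11('dddbdb'): parent n10 fail=1; on 'b' 1 → fail=15;  out {1}∪{4}={1,4}

Text stream:
pos 0 'c': at 12  emit P2@[0:0]
pos 1 'c': at 12 (fail-walked)  emit P2@[1:1]
pos 2 'd': at 16  emit P5@[1:2]
pos 3 'd': at 7 (fail-walked)
pos 4 'd': at 8
pos 5 'b': at 9  emit P4@[4:5]
pos 6 'd': at 10
pos 7 'b': at 11  emit P1@[2:7],P4@[6:7]
pos 8 'd': at 1 (fail-walked)
pos 9 'b': at 15  emit P4@[8:9]
pos 10 'c': at 12 (fail-walked)  emit P2@[10:10]
pos 11 'd': at 16  emit P5@[10:11]
pos 12 'b': at 15 (fail-walked)  emit P4@[11:12]
pos 13 'c': at 12 (fail-walked)  emit P2@[13:13]
pos 14 'b': at 13
pos 15 'c': at 14  emit P2@[15:15],P3@[13:15]
pos 16 'b': at 13 (fail-walked)
pos 17 'c': at 14  emit P2@[17:17],P3@[15:17]
pos 18 'c': at 12 (fail-walked)  emit P2@[18:18]
pos 19 'b': at 13
pos 20 'a': at 0 (fail-walked)
pos 21 'c': at 12  emit P2@[21:21]
pos 22 'a': at 0 (fail-walked)
pos 23 'd': at 1
pos 24 'd': at 7
pos 25 'd': at 8
pos 26 'a': at 2 (fail-walked)
pos 27 'b': at 3
pos 28 'd': at 4
pos 29 'c': at 5  emit P2@[29:29]
pos 30 'd': at 6  emit P0@[25:30],P5@[29:30]
pos 31 'a': at 2 (fail-walked)
pos 32 'c': at 12 (fail-walked)  emit P2@[32:32]
pos 33 'b': at 13
pos 34 'c': at 14  emit P2@[34:34],P3@[32:34]
pos 35 'd': at 16 (fail-walked)  emit P5@[34:35]
pos 36 'b': at 15 (fail-walked)  emit P4@[35:36]
pos 37 'd': at 1 (fail-walked)
pos 38 'a': at 2
pos 39 'b': at 3
pos 40 'd': at 4
pos 41 'c': at 5  emit P2@[41:41]
pos 42 'd': at 6  emit P0@[37:42],P5@[41:42]
pos 43 'd': at 7 (fail-walked)
pos 44 'd': at 8
pos 45 'd': at 8 (fail-walked)

Result: [[0,2],[1,2],[2,5],[5,4],[7,1],[7,4],[9,4],[10,2],[11,5],[12,4],[13,2],[15,2],[15,3],[17,2],[17,3],[18,2],[21,2],[29,2],[30,0],[30,5],[32,2],[34,2],[34,3],[35,5],[36,4],[41,2],[42,0],[42,5]]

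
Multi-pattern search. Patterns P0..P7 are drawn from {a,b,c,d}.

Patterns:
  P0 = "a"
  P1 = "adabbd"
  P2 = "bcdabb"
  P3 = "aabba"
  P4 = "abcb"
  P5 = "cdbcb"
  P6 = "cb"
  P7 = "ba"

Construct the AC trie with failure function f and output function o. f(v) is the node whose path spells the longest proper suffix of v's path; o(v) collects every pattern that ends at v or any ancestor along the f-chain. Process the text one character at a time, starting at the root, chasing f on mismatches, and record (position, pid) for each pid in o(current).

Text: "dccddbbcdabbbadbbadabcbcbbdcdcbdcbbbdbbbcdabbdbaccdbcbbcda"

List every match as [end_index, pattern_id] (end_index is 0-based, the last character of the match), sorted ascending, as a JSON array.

Build:
Trie nodes:
  n0 'ε': a→1 b→7 c→20
  n1 'a': a→13 b→17 d→2  ←P0
  n2 'ad': a→3
  n3 'ada': b→4
  n4 'adab': b→5
  n5 'adabb': d→6
  n6 'adabbd': ·  ←P1
  n7 'b': a→26 c→8
  n8 'bc': d→9
  n9 'bcd': a→10
  n10 'bcda': b→11
  n11 'bcdab': b→12
  n12 'bcdabb': ·  ←P2
  n13 'aa': b→14
  n14 'aab': b→15
  n15 'aabb': a→16
  n16 'aabba': ·  ←P3
  n17 'ab': c→18
  n18 'abc': b→19
  n19 'abcb': ·  ←P4
  n20 'c': b→25 d→21
  n21 'cd': b→22
  n22 'cdb': c→23
  n23 'cdbc': b→24
  n24 'cdbcb': ·  ←P5
  n25 'cb': ·  ←P6
  n26 'ba': ·  ←P7

BFS fail/out derivation:
  n1('a'): parent n0 fail=0; on 'a' 0 → fail=0;  out {0}∪∅={0}
  n7('b'): parent n0 fail=0; on 'b' 0 → fail=0;  out ∅∪∅=∅
  n20('c'): parent n0 fail=0; on 'c' 0 → fail=0;  out ∅∪∅=∅
  n2('ad'): parent n1 fail=0; on 'd' 0 → fail=0;  out ∅∪∅=∅
  n8('bc'): parent n7 fail=0; on 'c' 0 → fail=20;  out ∅∪∅=∅
  n13('aa'): parent n1 fail=0; on 'a' 0 → fail=1;  out ∅∪{0}={0}
  n17('ab'): parent n1 fail=0; on 'b' 0 → fail=7;  out ∅∪∅=∅
  n21('cd'): parent n20 fail=0; on 'd' 0 → fail=0;  out ∅∪∅=∅
  n25('cb'): parent n20 fail=0; on 'b' 0 → fail=7;  out {6}∪∅={6}
  n26('ba'): parent n7 fail=0; on 'a' 0 → fail=1;  out {7}∪{0}={0,7}
  n3('ada'): parent n2 fail=0; on 'a' 0 → fail=1;  out ∅∪{0}={0}
  n9('bcd'): parent n8 fail=20; on 'd' 20 → fail=21;  out ∅∪∅=∅
  n14('aab'): parent n13 fail=1; on 'b' 1 → fail=17;  out ∅∪∅=∅
  n18('abc'): parent n17 fail=7; on 'c' 7 → fail=8;  out ∅∪∅=∅
  n22('cdb'): parent n21 fail=0; on 'b' 0 → fail=7;  out ∅∪∅=∅
  n4('adab'): parent n3 fail=1; on 'b' 1 → fail=17;  out ∅∪∅=∅
  n10('bcda'): parent n9 fail=21; on 'a' 21→0 → fail=1;  out ∅∪{0}={0}
  n15('aabb'): parent n14 fail=17; on 'b' 17→7→0 → fail=7;  out ∅∪∅=∅
  n19('abcb'): parent n18 fail=8; on 'b' 8→20 → fail=25;  out {4}∪{6}={4,6}
  n23('cdbc'): parent n22 fail=7; on 'c' 7 → fail=8;  out ∅∪∅=∅
  n5('adabb'): parent n4 fail=17; on 'b' 17→7→0 → fail=7;  out ∅∪∅=∅
  n11('bcdab'): parent n10 fail=1; on 'b' 1 → fail=17;  out ∅∪∅=∅
  n16('aabba'): parent n15 fail=7; on 'a' 7 → fail=26;  out {3}∪{0,7}={0,3,7}
  n24('cdbcb'): parent n23 fail=8; on 'b' 8→20 → fail=25;  out {5}∪{6}={5,6}
  n6('adabbd'): parent n5 fail=7; on 'd' 7→0 → fail=0;  out {1}∪∅={1}
  n12('bcdabb'): parent n11 fail=17; on 'b' 17→7→0 → fail=7;  out {2}∪∅={2}

Scan:
[0] read 'd'  n0⇒n0
[1] read 'c'  n0⇒n20
[2] read 'c'  n20⇒n20 ·f
[3] read 'd'  n20⇒n21
[4] read 'd'  n21⇒n0 ·f
[5] read 'b'  n0⇒n7
[6] read 'b'  n7⇒n7 ·f
[7] read 'c'  n7⇒n8
[8] read 'd'  n8⇒n9
[9] read 'a'  n9⇒n10  ** P0@[9:9]
[10] read 'b'  n10⇒n11
[11] read 'b'  n11⇒n12  ** P2@[6:11]
[12] read 'b'  n12⇒n7 ·f
[13] read 'a'  n7⇒n26  ** P0@[13:13],P7@[12:13]
[14] read 'd'  n26⇒n2 ·f
[15] read 'b'  n2⇒n7 ·f
[16] read 'b'  n7⇒n7 ·f
[17] read 'a'  n7⇒n26  ** P0@[17:17],P7@[16:17]
[18] read 'd'  n26⇒n2 ·f
[19] read 'a'  n2⇒n3  ** P0@[19:19]
[20] read 'b'  n3⇒n4
[21] read 'c'  n4⇒n18 ·f
[22] read 'b'  n18⇒n19  ** P4@[19:22],P6@[21:22]
[23] read 'c'  n19⇒n8 ·f
[24] read 'b'  n8⇒n25 ·f  ** P6@[23:24]
[25] read 'b'  n25⇒n7 ·f
[26] read 'd'  n7⇒n0 ·f
[27] read 'c'  n0⇒n20
[28] read 'd'  n20⇒n21
[29] read 'c'  n21⇒n20 ·f
[30] read 'b'  n20⇒n25  ** P6@[29:30]
[31] read 'd'  n25⇒n0 ·f
[32] read 'c'  n0⇒n20
[33] read 'b'  n20⇒n25  ** P6@[32:33]
[34] read 'b'  n25⇒n7 ·f
[35] read 'b'  n7⇒n7 ·f
[36] read 'd'  n7⇒n0 ·f
[37] read 'b'  n0⇒n7
[38] read 'b'  n7⇒n7 ·f
[39] read 'b'  n7⇒n7 ·f
[40] read 'c'  n7⇒n8
[41] read 'd'  n8⇒n9
[42] read 'a'  n9⇒n10  ** P0@[42:42]
[43] read 'b'  n10⇒n11
[44] read 'b'  n11⇒n12  ** P2@[39:44]
[45] read 'd'  n12⇒n0 ·f
[46] read 'b'  n0⇒n7
[47] read 'a'  n7⇒n26  ** P0@[47:47],P7@[46:47]
[48] read 'c'  n26⇒n20 ·f
[49] read 'c'  n20⇒n20 ·f
[50] read 'd'  n20⇒n21
[51] read 'b'  n21⇒n22
[52] read 'c'  n22⇒n23
[53] read 'b'  n23⇒n24  ** P5@[49:53],P6@[52:53]
[54] read 'b'  n24⇒n7 ·f
[55] read 'c'  n7⇒n8
[56] read 'd'  n8⇒n9
[57] read 'a'  n9⇒n10  ** P0@[57:57]

All matches (sorted): [[9,0],[11,2],[13,0],[13,7],[17,0],[17,7],[19,0],[22,4],[22,6],[24,6],[30,6],[33,6],[42,0],[44,2],[47,0],[47,7],[53,5],[53,6],[57,0]]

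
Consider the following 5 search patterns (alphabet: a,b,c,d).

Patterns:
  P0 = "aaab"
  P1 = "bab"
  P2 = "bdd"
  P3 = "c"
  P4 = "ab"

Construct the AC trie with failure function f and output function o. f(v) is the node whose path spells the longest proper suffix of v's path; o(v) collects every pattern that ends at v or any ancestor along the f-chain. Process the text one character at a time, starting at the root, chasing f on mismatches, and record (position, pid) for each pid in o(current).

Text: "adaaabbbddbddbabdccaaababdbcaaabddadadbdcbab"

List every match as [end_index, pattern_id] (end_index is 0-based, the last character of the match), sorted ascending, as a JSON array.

Build:
Trie nodes:
  0='ε' goto a→1 b→5 c→10
  1='a' goto a→2 b→11
  2='aa' goto a→3
  3='aaa' goto b→4
  4='aaab' goto ·  ←P0
  5='b' goto a→6 d→8
  6='ba' goto b→7
  7='bab' goto ·  ←P1
  8='bd' goto d→9
  9='bdd' goto ·  ←P2
  10='c' goto ·  ←P3
  11='ab' goto ·  ←P4

Failure links (BFS by depth):
  n1('a'): parent n0 fail=0; on 'a' 0 → fail=0;  out ∅∪∅=∅
  n5('b'): parent n0 fail=0; on 'b' 0 → fail=0;  out ∅∪∅=∅
  n10('c'): parent n0 fail=0; on 'c' 0 → fail=0;  out {3}∪∅={3}
  n2('aa'): parent n1 fail=0; on 'a' 0 → fail=1;  out ∅∪∅=∅
  n6('ba'): parent n5 fail=0; on 'a' 0 → fail=1;  out ∅∪∅=∅
  n8('bd'): parent n5 fail=0; on 'd' 0 → fail=0;  out ∅∪∅=∅
  n11('ab'): parent n1 fail=0; on 'b' 0 → fail=5;  out {4}∪∅={4}
  n3('aaa'): parent n2 fail=1; on 'a' 1 → fail=2;  out ∅∪∅=∅
  n7('bab'): parent n6 fail=1; on 'b' 1 → fail=11;  out {1}∪{4}={1,4}
  n9('bdd'): parent n8 fail=0; on 'd' 0 → fail=0;  out {2}∪∅={2}
  n4('aaab'): parent n3 fail=2; on 'b' 2→1 → fail=11;  out {0}∪{4}={0,4}

Scan:
pos 0 'a': at 1
pos 1 'd': at 0 (via fail)
pos 2 'a': at 1
pos 3 'a': at 2
pos 4 'a': at 3
pos 5 'b': at 4  ** P0@[2:5],P4@[4:5]
pos 6 'b': at 5 (via fail)
pos 7 'b': at 5 (via fail)
pos 8 'd': at 8
pos 9 'd': at 9  ** P2@[7:9]
pos 10 'b': at 5 (via fail)
pos 11 'd': at 8
pos 12 'd': at 9  ** P2@[10:12]
pos 13 'b': at 5 (via fail)
pos 14 'a': at 6
pos 15 'b': at 7  ** P1@[13:15],P4@[14:15]
pos 16 'd': at 8 (via fail)
pos 17 'c': at 10 (via fail)  ** P3@[17:17]
pos 18 'c': at 10 (via fail)  ** P3@[18:18]
pos 19 'a': at 1 (via fail)
pos 20 'a': at 2
pos 21 'a': at 3
pos 22 'b': at 4  ** P0@[19:22],P4@[21:22]
pos 23 'a': at 6 (via fail)
pos 24 'b': at 7  ** P1@[22:24],P4@[23:24]
pos 25 'd': at 8 (via fail)
pos 26 'b': at 5 (via fail)
pos 27 'c': at 10 (via fail)  ** P3@[27:27]
pos 28 'a': at 1 (via fail)
pos 29 'a': at 2
pos 30 'a': at 3
pos 31 'b': at 4  ** P0@[28:31],P4@[30:31]
pos 32 'd': at 8 (via fail)
pos 33 'd': at 9  ** P2@[31:33]
pos 34 'a': at 1 (via fail)
pos 35 'd': at 0 (via fail)
pos 36 'a': at 1
pos 37 'd': at 0 (via fail)
pos 38 'b': at 5
pos 39 'd': at 8
pos 40 'c': at 10 (via fail)  ** P3@[40:40]
pos 41 'b': at 5 (via fail)
pos 42 'a': at 6
pos 43 'b': at 7  ** P1@[41:43],P4@[42:43]

All matches (sorted): [[5,0],[5,4],[9,2],[12,2],[15,1],[15,4],[17,3],[18,3],[22,0],[22,4],[24,1],[24,4],[27,3],[31,0],[31,4],[33,2],[40,3],[43,1],[43,4]]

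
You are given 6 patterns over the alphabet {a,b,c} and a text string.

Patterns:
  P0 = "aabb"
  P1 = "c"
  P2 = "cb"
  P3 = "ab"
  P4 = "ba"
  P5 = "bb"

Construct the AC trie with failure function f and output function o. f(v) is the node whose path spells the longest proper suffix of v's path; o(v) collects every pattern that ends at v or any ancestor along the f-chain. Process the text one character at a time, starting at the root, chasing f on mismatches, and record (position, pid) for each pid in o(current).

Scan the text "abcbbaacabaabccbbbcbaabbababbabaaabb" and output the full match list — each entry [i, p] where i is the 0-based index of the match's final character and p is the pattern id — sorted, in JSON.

Build automaton:
Trie (insert patterns):
  n0 'ε': a→1 b→8 c→5
  n1 'a': a→2 b→7
  n2 'aa': b→3
  n3 'aab': b→4
  n4 'aabb': ·  [P0 ends]
  n5 'c': b→6  [P1 ends]
  n6 'cb': ·  [P2 ends]
  n7 'ab': ·  [P3 ends]
  n8 'b': a→9 b→10
  n9 'ba': ·  [P4 ends]
  n10 'bb': ·  [P5 ends]

Failure links (BFS by depth):
  fail(1) 'a': from fail(0)=0 chase 'a': 0 ⇒ 0;  out=∅∪out(0)=∅
  fail(5) 'c': from fail(0)=0 chase 'c': 0 ⇒ 0;  out={1}∪out(0)={1}
  fail(8) 'b': from fail(0)=0 chase 'b': 0 ⇒ 0;  out=∅∪out(0)=∅
  fail(2) 'aa': from fail(1)=0 chase 'a': 0 ⇒ 1;  out=∅∪out(1)=∅
  fail(6) 'cb': from fail(5)=0 chase 'b': 0 ⇒ 8;  out={2}∪out(8)={2}
  fail(7) 'ab': from fail(1)=0 chase 'b': 0 ⇒ 8;  out={3}∪out(8)={3}
  fail(9) 'ba': from fail(8)=0 chase 'a': 0 ⇒ 1;  out={4}∪out(1)={4}
  fail(10) 'bb': from fail(8)=0 chase 'b': 0 ⇒ 8;  out={5}∪out(8)={5}
  fail(3) 'aab': from fail(2)=1 chase 'b': 1 ⇒ 7;  out=∅∪out(7)={3}
  fail(4) 'aabb': from fail(3)=7 chase 'b': 7→8 ⇒ 10;  out={0}∪out(10)={0,5}

Scan:
i=0 'a': node 0→1
i=1 'b': node 1→7  ** P3@[0:1]
i=2 'c': node 7→5 (fail-walked)  ** P1@[2:2]
i=3 'b': node 5→6  ** P2@[2:3]
i=4 'b': node 6→10 (fail-walked)  ** P5@[3:4]
i=5 'a': node 10→9 (fail-walked)  ** P4@[4:5]
i=6 'a': node 9→2 (fail-walked)
i=7 'c': node 2→5 (fail-walked)  ** P1@[7:7]
i=8 'a': node 5→1 (fail-walked)
i=9 'b': node 1→7  ** P3@[8:9]
i=10 'a': node 7→9 (fail-walked)  ** P4@[9:10]
i=11 'a': node 9→2 (fail-walked)
i=12 'b': node 2→3  ** P3@[11:12]
i=13 'c': node 3→5 (fail-walked)  ** P1@[13:13]
i=14 'c': node 5→5 (fail-walked)  ** P1@[14:14]
i=15 'b': node 5→6  ** P2@[14:15]
i=16 'b': node 6→10 (fail-walked)  ** P5@[15:16]
i=17 'b': node 10→10 (fail-walked)  ** P5@[16:17]
i=18 'c': node 10→5 (fail-walked)  ** P1@[18:18]
i=19 'b': node 5→6  ** P2@[18:19]
i=20 'a': node 6→9 (fail-walked)  ** P4@[19:20]
i=21 'a': node 9→2 (fail-walked)
i=22 'b': node 2→3  ** P3@[21:22]
i=23 'b': node 3→4  ** P0@[20:23],P5@[22:23]
i=24 'a': node 4→9 (fail-walked)  ** P4@[23:24]
i=25 'b': node 9→7 (fail-walked)  ** P3@[24:25]
i=26 'a': node 7→9 (fail-walked)  ** P4@[25:26]
i=27 'b': node 9→7 (fail-walked)  ** P3@[26:27]
i=28 'b': node 7→10 (fail-walked)  ** P5@[27:28]
i=29 'a': node 10→9 (fail-walked)  ** P4@[28:29]
i=30 'b': node 9→7 (fail-walked)  ** P3@[29:30]
i=31 'a': node 7→9 (fail-walked)  ** P4@[30:31]
i=32 'a': node 9→2 (fail-walked)
i=33 'a': node 2→2 (fail-walked)
i=34 'b': node 2→3  ** P3@[33:34]
i=35 'b': node 3→4  ** P0@[32:35],P5@[34:35]

Result: [[1,3],[2,1],[3,2],[4,5],[5,4],[7,1],[9,3],[10,4],[12,3],[13,1],[14,1],[15,2],[16,5],[17,5],[18,1],[19,2],[20,4],[22,3],[23,0],[23,5],[24,4],[25,3],[26,4],[27,3],[28,5],[29,4],[30,3],[31,4],[34,3],[35,0],[35,5]]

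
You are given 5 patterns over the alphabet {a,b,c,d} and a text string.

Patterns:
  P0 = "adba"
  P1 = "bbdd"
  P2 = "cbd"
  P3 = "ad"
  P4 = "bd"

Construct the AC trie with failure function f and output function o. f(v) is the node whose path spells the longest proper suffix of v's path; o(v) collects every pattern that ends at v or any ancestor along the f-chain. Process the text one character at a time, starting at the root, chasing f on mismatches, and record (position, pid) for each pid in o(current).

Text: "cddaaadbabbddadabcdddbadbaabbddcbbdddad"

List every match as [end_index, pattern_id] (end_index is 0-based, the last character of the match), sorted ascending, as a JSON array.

Build automaton:
Trie nodes:
  0='ε' goto a→1 b→5 c→9
  1='a' goto d→2
  2='ad' goto b→3  [P3 ends]
  3='adb' goto a→4
  4='adba' goto ·  [P0 ends]
  5='b' goto b→6 d→12
  6='bb' goto d→7
  7='bbd' goto d→8
  8='bbdd' goto ·  [P1 ends]
  9='c' goto b→10
  10='cb' goto d→11
  11='cbd' goto ·  [P2 ends]
  12='bd' goto ·  [P4 ends]

BFS fail/out derivation:
  n1('a'): parent n0 fail=0; on 'a' 0 → fail=0;  out ∅∪∅=∅
  n5('b'): parent n0 fail=0; on 'b' 0 → fail=0;  out ∅∪∅=∅
  n9('c'): parent n0 fail=0; on 'c' 0 → fail=0;  out ∅∪∅=∅
  n2('ad'): parent n1 fail=0; on 'd' 0 → fail=0;  out {3}∪∅={3}
  n6('bb'): parent n5 fail=0; on 'b' 0 → fail=5;  out ∅∪∅=∅
  n10('cb'): parent n9 fail=0; on 'b' 0 → fail=5;  out ∅∪∅=∅
  n12('bd'): parent n5 fail=0; on 'd' 0 → fail=0;  out {4}∪∅={4}
  n3('adb'): parent n2 fail=0; on 'b' 0 → fail=5;  out ∅∪∅=∅
  n7('bbd'): parent n6 fail=5; on 'd' 5 → fail=12;  out ∅∪{4}={4}
  n11('cbd'): parent n10 fail=5; on 'd' 5 → fail=12;  out {2}∪{4}={2,4}
  n4('adba'): parent n3 fail=5; on 'a' 5→0 → fail=1;  out {0}∪∅={0}
  n8('bbdd'): parent n7 fail=12; on 'd' 12→0 → fail=0;  out {1}∪∅={1}

Scan:
i=0 'c': node 0→9
i=1 'd': node 9→0 ·f
i=2 'd': node 0→0
i=3 'a': node 0→1
i=4 'a': node 1→1 ·f
i=5 'a': node 1→1 ·f
i=6 'd': node 1→2  → match P3@[5:6]
i=7 'b': node 2→3
i=8 'a': node 3→4  → match P0@[5:8]
i=9 'b': node 4→5 ·f
i=10 'b': node 5→6
i=11 'd': node 6→7  → match P4@[10:11]
i=12 'd': node 7→8  → match P1@[9:12]
i=13 'a': node 8→1 ·f
i=14 'd': node 1→2  → match P3@[13:14]
i=15 'a': node 2→1 ·f
i=16 'b': node 1→5 ·f
i=17 'c': node 5→9 ·f
i=18 'd': node 9→0 ·f
i=19 'd': node 0→0
i=20 'd': node 0→0
i=21 'b': node 0→5
i=22 'a': node 5→1 ·f
i=23 'd': node 1→2  → match P3@[22:23]
i=24 'b': node 2→3
i=25 'a': node 3→4  → match P0@[22:25]
i=26 'a': node 4→1 ·f
i=27 'b': node 1→5 ·f
i=28 'b': node 5→6
i=29 'd': node 6→7  → match P4@[28:29]
i=30 'd': node 7→8  → match P1@[27:30]
i=31 'c': node 8→9 ·f
i=32 'b': node 9→10
i=33 'b': node 10→6 ·f
i=34 'd': node 6→7  → match P4@[33:34]
i=35 'd': node 7→8  → match P1@[32:35]
i=36 'd': node 8→0 ·f
i=37 'a': node 0→1
i=38 'd': node 1→2  → match P3@[37:38]

Result: [[6,3],[8,0],[11,4],[12,1],[14,3],[23,3],[25,0],[29,4],[30,1],[34,4],[35,1],[38,3]]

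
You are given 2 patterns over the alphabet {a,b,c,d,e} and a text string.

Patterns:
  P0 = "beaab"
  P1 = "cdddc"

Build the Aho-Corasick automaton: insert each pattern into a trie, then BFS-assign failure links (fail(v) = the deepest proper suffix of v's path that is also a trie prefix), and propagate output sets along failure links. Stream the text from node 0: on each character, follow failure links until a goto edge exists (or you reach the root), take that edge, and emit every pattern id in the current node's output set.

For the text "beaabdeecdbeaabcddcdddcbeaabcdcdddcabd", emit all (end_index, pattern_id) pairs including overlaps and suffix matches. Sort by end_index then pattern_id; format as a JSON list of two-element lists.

Build:
Trie nodes:
  0='ε' goto b→1 c→6
  1='b' goto e→2
  2='be' goto a→3
  3='bea' goto a→4
  4='beaa' goto b→5
  5='beaab' goto ·  ←P0
  6='c' goto d→7
  7='cd' goto d→8
  8='cdd' goto d→9
  9='cddd' goto c→10
  10='cdddc' goto ·  ←P1

BFS fail/out derivation:
  n1('b'): parent n0 fail=0; on 'b' 0 → fail=0;  out ∅∪∅=∅
  n6('c'): parent n0 fail=0; on 'c' 0 → fail=0;  out ∅∪∅=∅
  n2('be'): parent n1 fail=0; on 'e' 0 → fail=0;  out ∅∪∅=∅
  n7('cd'): parent n6 fail=0; on 'd' 0 → fail=0;  out ∅∪∅=∅
  n3('bea'): parent n2 fail=0; on 'a' 0 → fail=0;  out ∅∪∅=∅
  n8('cdd'): parent n7 fail=0; on 'd' 0 → fail=0;  out ∅∪∅=∅
  n4('beaa'): parent n3 fail=0; on 'a' 0 → fail=0;  out ∅∪∅=∅
  n9('cddd'): parent n8 fail=0; on 'd' 0 → fail=0;  out ∅∪∅=∅
  n5('beaab'): parent n4 fail=0; on 'b' 0 → fail=1;  out {0}∪∅={0}
  n10('cdddc'): parent n9 fail=0; on 'c' 0 → fail=6;  out {1}∪∅={1}

Scan:
i=0 'b': node 0→1
i=1 'e': node 1→2
i=2 'a': node 2→3
i=3 'a': node 3→4
i=4 'b': node 4→5  ** P0@[0:4]
i=5 'd': node 5→0 (fail-walked)
i=6 'e': node 0→0
i=7 'e': node 0→0
i=8 'c': node 0→6
i=9 'd': node 6→7
i=10 'b': node 7→1 (fail-walked)
i=11 'e': node 1→2
i=12 'a': node 2→3
i=13 'a': node 3→4
i=14 'b': node 4→5  ** P0@[10:14]
i=15 'c': node 5→6 (fail-walked)
i=16 'd': node 6→7
i=17 'd': node 7→8
i=18 'c': node 8→6 (fail-walked)
i=19 'd': node 6→7
i=20 'd': node 7→8
i=21 'd': node 8→9
i=22 'c': node 9→10  ** P1@[18:22]
i=23 'b': node 10→1 (fail-walked)
i=24 'e': node 1→2
i=25 'a': node 2→3
i=26 'a': node 3→4
i=27 'b': node 4→5  ** P0@[23:27]
i=28 'c': node 5→6 (fail-walked)
i=29 'd': node 6→7
i=30 'c': node 7→6 (fail-walked)
i=31 'd': node 6→7
i=32 'd': node 7→8
i=33 'd': node 8→9
i=34 'c': node 9→10  ** P1@[30:34]
i=35 'a': node 10→0 (fail-walked)
i=36 'b': node 0→1
i=37 'd': node 1→0 (fail-walked)

Matches: [[4,0],[14,0],[22,1],[27,0],[34,1]]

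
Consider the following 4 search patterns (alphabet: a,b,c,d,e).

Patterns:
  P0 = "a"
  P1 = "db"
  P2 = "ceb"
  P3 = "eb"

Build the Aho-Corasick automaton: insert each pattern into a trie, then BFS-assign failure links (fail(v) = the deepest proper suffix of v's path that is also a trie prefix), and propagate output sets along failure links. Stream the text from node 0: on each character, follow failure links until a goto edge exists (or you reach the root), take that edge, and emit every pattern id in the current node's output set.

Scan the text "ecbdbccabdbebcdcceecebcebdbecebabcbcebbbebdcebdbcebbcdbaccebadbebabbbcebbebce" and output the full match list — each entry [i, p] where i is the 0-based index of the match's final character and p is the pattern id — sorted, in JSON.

Construct AC machine:
Trie nodes:
  0='ε' goto a→1 c→4 d→2 e→7
  1='a' goto ·  ←P0
  2='d' goto b→3
  3='db' goto ·  ←P1
  4='c' goto e→5
  5='ce' goto b→6
  6='ceb' goto ·  ←P2
  7='e' goto b→8
  8='eb' goto ·  ←P3

Failure links (BFS by depth):
  fail(1) 'a': from fail(0)=0 chase 'a': 0 ⇒ 0;  out={0}∪out(0)={0}
  fail(2) 'd': from fail(0)=0 chase 'd': 0 ⇒ 0;  out=∅∪out(0)=∅
  fail(4) 'c': from fail(0)=0 chase 'c': 0 ⇒ 0;  out=∅∪out(0)=∅
  fail(7) 'e': from fail(0)=0 chase 'e': 0 ⇒ 0;  out=∅∪out(0)=∅
  fail(3) 'db': from fail(2)=0 chase 'b': 0 ⇒ 0;  out={1}∪out(0)={1}
  fail(5) 'ce': from fail(4)=0 chase 'e': 0 ⇒ 7;  out=∅∪out(7)=∅
  fail(8) 'eb': from fail(7)=0 chase 'b': 0 ⇒ 0;  out={3}∪out(0)={3}
  fail(6) 'ceb': from fail(5)=7 chase 'b': 7 ⇒ 8;  out={2}∪out(8)={2,3}

Run:
pos 0 'e': at 7
pos 1 'c': at 4 (fail-walked)
pos 2 'b': at 0 (fail-walked)
pos 3 'd': at 2
pos 4 'b': at 3  ** P1@[3:4]
pos 5 'c': at 4 (fail-walked)
pos 6 'c': at 4 (fail-walked)
pos 7 'a': at 1 (fail-walked)  ** P0@[7:7]
pos 8 'b': at 0 (fail-walked)
pos 9 'd': at 2
pos 10 'b': at 3  ** P1@[9:10]
pos 11 'e': at 7 (fail-walked)
pos 12 'b': at 8  ** P3@[11:12]
pos 13 'c': at 4 (fail-walked)
pos 14 'd': at 2 (fail-walked)
pos 15 'c': at 4 (fail-walked)
pos 16 'c': at 4 (fail-walked)
pos 17 'e': at 5
pos 18 'e': at 7 (fail-walked)
pos 19 'c': at 4 (fail-walked)
pos 20 'e': at 5
pos 21 'b': at 6  ** P2@[19:21],P3@[20:21]
pos 22 'c': at 4 (fail-walked)
pos 23 'e': at 5
pos 24 'b': at 6  ** P2@[22:24],P3@[23:24]
pos 25 'd': at 2 (fail-walked)
pos 26 'b': at 3  ** P1@[25:26]
pos 27 'e': at 7 (fail-walked)
pos 28 'c': at 4 (fail-walked)
pos 29 'e': at 5
pos 30 'b': at 6  ** P2@[28:30],P3@[29:30]
pos 31 'a': at 1 (fail-walked)  ** P0@[31:31]
pos 32 'b': at 0 (fail-walked)
pos 33 'c': at 4
pos 34 'b': at 0 (fail-walked)
pos 35 'c': at 4
pos 36 'e': at 5
pos 37 'b': at 6  ** P2@[35:37],P3@[36:37]
pos 38 'b': at 0 (fail-walked)
pos 39 'b': at 0
pos 40 'e': at 7
pos 41 'b': at 8  ** P3@[40:41]
pos 42 'd': at 2 (fail-walked)
pos 43 'c': at 4 (fail-walked)
pos 44 'e': at 5
pos 45 'b': at 6  ** P2@[43:45],P3@[44:45]
pos 46 'd': at 2 (fail-walked)
pos 47 'b': at 3  ** P1@[46:47]
pos 48 'c': at 4 (fail-walked)
pos 49 'e': at 5
pos 50 'b': at 6  ** P2@[48:50],P3@[49:50]
pos 51 'b': at 0 (fail-walked)
pos 52 'c': at 4
pos 53 'd': at 2 (fail-walked)
pos 54 'b': at 3  ** P1@[53:54]
pos 55 'a': at 1 (fail-walked)  ** P0@[55:55]
pos 56 'c': at 4 (fail-walked)
pos 57 'c': at 4 (fail-walked)
pos 58 'e': at 5
pos 59 'b': at 6  ** P2@[57:59],P3@[58:59]
pos 60 'a': at 1 (fail-walked)  ** P0@[60:60]
pos 61 'd': at 2 (fail-walked)
pos 62 'b': at 3  ** P1@[61:62]
pos 63 'e': at 7 (fail-walked)
pos 64 'b': at 8  ** P3@[63:64]
pos 65 'a': at 1 (fail-walked)  ** P0@[65:65]
pos 66 'b': at 0 (fail-walked)
pos 67 'b': at 0
pos 68 'b': at 0
pos 69 'c': at 4
pos 70 'e': at 5
pos 71 'b': at 6  ** P2@[69:71],P3@[70:71]
pos 72 'b': at 0 (fail-walked)
pos 73 'e': at 7
pos 74 'b': at 8  ** P3@[73:74]
pos 75 'c': at 4 (fail-walked)
pos 76 'e': at 5

All matches (sorted): [[4,1],[7,0],[10,1],[12,3],[21,2],[21,3],[24,2],[24,3],[26,1],[30,2],[30,3],[31,0],[37,2],[37,3],[41,3],[45,2],[45,3],[47,1],[50,2],[50,3],[54,1],[55,0],[59,2],[59,3],[60,0],[62,1],[64,3],[65,0],[71,2],[71,3],[74,3]]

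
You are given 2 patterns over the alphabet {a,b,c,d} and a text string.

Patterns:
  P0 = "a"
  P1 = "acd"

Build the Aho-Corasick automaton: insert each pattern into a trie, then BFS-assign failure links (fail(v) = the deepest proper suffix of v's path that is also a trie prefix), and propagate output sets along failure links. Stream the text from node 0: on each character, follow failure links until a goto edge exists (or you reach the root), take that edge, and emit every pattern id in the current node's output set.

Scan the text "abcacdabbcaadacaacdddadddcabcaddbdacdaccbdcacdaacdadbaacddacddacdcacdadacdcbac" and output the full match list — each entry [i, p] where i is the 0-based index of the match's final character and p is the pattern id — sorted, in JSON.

Construct AC machine:
Trie (insert patterns):
  n0 'ε': a→1
  n1 'a': c→2  [P0 ends]
  n2 'ac': d→3
  n3 'acd': ·  [P1 ends]

BFS fail/out derivation:
  fail(1) 'a': from fail(0)=0 chase 'a': 0 ⇒ 0;  out={0}∪out(0)={0}
  fail(2) 'ac': from fail(1)=0 chase 'c': 0 ⇒ 0;  out=∅∪out(0)=∅
  fail(3) 'acd': from fail(2)=0 chase 'd': 0 ⇒ 0;  out={1}∪out(0)={1}

Scan:
pos 0 'a': at 1  emit P0@[0:0]
pos 1 'b': at 0 (via fail)
pos 2 'c': at 0
pos 3 'a': at 1  emit P0@[3:3]
pos 4 'c': at 2
pos 5 'd': at 3  emit P1@[3:5]
pos 6 'a': at 1 (via fail)  emit P0@[6:6]
pos 7 'b': at 0 (via fail)
pos 8 'b': at 0
pos 9 'c': at 0
pos 10 'a': at 1  emit P0@[10:10]
pos 11 'a': at 1 (via fail)  emit P0@[11:11]
pos 12 'd': at 0 (via fail)
pos 13 'a': at 1  emit P0@[13:13]
pos 14 'c': at 2
pos 15 'a': at 1 (via fail)  emit P0@[15:15]
pos 16 'a': at 1 (via fail)  emit P0@[16:16]
pos 17 'c': at 2
pos 18 'd': at 3  emit P1@[16:18]
pos 19 'd': at 0 (via fail)
pos 20 'd': at 0
pos 21 'a': at 1  emit P0@[21:21]
pos 22 'd': at 0 (via fail)
pos 23 'd': at 0
pos 24 'd': at 0
pos 25 'c': at 0
pos 26 'a': at 1  emit P0@[26:26]
pos 27 'b': at 0 (via fail)
pos 28 'c': at 0
pos 29 'a': at 1  emit P0@[29:29]
pos 30 'd': at 0 (via fail)
pos 31 'd': at 0
pos 32 'b': at 0
pos 33 'd': at 0
pos 34 'a': at 1  emit P0@[34:34]
pos 35 'c': at 2
pos 36 'd': at 3  emit P1@[34:36]
pos 37 'a': at 1 (via fail)  emit P0@[37:37]
pos 38 'c': at 2
pos 39 'c': at 0 (via fail)
pos 40 'b': at 0
pos 41 'd': at 0
pos 42 'c': at 0
pos 43 'a': at 1  emit P0@[43:43]
pos 44 'c': at 2
pos 45 'd': at 3  emit P1@[43:45]
pos 46 'a': at 1 (via fail)  emit P0@[46:46]
pos 47 'a': at 1 (via fail)  emit P0@[47:47]
pos 48 'c': at 2
pos 49 'd': at 3  emit P1@[47:49]
pos 50 'a': at 1 (via fail)  emit P0@[50:50]
pos 51 'd': at 0 (via fail)
pos 52 'b': at 0
pos 53 'a': at 1  emit P0@[53:53]
pos 54 'a': at 1 (via fail)  emit P0@[54:54]
pos 55 'c': at 2
pos 56 'd': at 3  emit P1@[54:56]
pos 57 'd': at 0 (via fail)
pos 58 'a': at 1  emit P0@[58:58]
pos 59 'c': at 2
pos 60 'd': at 3  emit P1@[58:60]
pos 61 'd': at 0 (via fail)
pos 62 'a': at 1  emit P0@[62:62]
pos 63 'c': at 2
pos 64 'd': at 3  emit P1@[62:64]
pos 65 'c': at 0 (via fail)
pos 66 'a': at 1  emit P0@[66:66]
pos 67 'c': at 2
pos 68 'd': at 3  emit P1@[66:68]
pos 69 'a': at 1 (via fail)  emit P0@[69:69]
pos 70 'd': at 0 (via fail)
pos 71 'a': at 1  emit P0@[71:71]
pos 72 'c': at 2
pos 73 'd': at 3  emit P1@[71:73]
pos 74 'c': at 0 (via fail)
pos 75 'b': at 0
pos 76 'a': at 1  emit P0@[76:76]
pos 77 'c': at 2

Matches: [[0,0],[3,0],[5,1],[6,0],[10,0],[11,0],[13,0],[15,0],[16,0],[18,1],[21,0],[26,0],[29,0],[34,0],[36,1],[37,0],[43,0],[45,1],[46,0],[47,0],[49,1],[50,0],[53,0],[54,0],[56,1],[58,0],[60,1],[62,0],[64,1],[66,0],[68,1],[69,0],[71,0],[73,1],[76,0]]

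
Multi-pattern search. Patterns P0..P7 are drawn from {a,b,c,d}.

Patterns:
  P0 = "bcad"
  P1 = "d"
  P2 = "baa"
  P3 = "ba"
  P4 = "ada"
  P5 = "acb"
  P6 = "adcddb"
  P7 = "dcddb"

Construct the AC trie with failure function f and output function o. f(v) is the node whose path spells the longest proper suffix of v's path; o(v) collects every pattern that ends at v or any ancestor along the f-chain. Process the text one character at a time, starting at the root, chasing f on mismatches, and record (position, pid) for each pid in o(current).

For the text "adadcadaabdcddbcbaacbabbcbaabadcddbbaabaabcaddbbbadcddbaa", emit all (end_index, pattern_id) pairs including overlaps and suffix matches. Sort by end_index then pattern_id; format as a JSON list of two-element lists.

Build:
Trie (insert patterns):
  0='ε' goto a→8 b→1 d→5
  1='b' goto a→6 c→2
  2='bc' goto a→3
  3='bca' goto d→4
  4='bcad' goto ·  [P0 ends]
  5='d' goto c→17  [P1 ends]
  6='ba' goto a→7  [P3 ends]
  7='baa' goto ·  [P2 ends]
  8='a' goto c→11 d→9
  9='ad' goto a→10 c→13
  10='ada' goto ·  [P4 ends]
  11='ac' goto b→12
  12='acb' goto ·  [P5 ends]
  13='adc' goto d→14
  14='adcd' goto d→15
  15='adcdd' goto b→16
  16='adcddb' goto ·  [P6 ends]
  17='dc' goto d→18
  18='dcd' goto d→19
  19='dcdd' goto b→20
  20='dcddb' goto ·  [P7 ends]

BFS fail/out derivation:
  fail(1) 'b': from fail(0)=0 chase 'b': 0 ⇒ 0;  out=∅∪out(0)=∅
  fail(5) 'd': from fail(0)=0 chase 'd': 0 ⇒ 0;  out={1}∪out(0)={1}
  fail(8) 'a': from fail(0)=0 chase 'a': 0 ⇒ 0;  out=∅∪out(0)=∅
  fail(2) 'bc': from fail(1)=0 chase 'c': 0 ⇒ 0;  out=∅∪out(0)=∅
  fail(6) 'ba': from fail(1)=0 chase 'a': 0 ⇒ 8;  out={3}∪out(8)={3}
  fail(9) 'ad': from fail(8)=0 chase 'd': 0 ⇒ 5;  out=∅∪out(5)={1}
  fail(11) 'ac': from fail(8)=0 chase 'c': 0 ⇒ 0;  out=∅∪out(0)=∅
  fail(17) 'dc': from fail(5)=0 chase 'c': 0 ⇒ 0;  out=∅∪out(0)=∅
  fail(3) 'bca': from fail(2)=0 chase 'a': 0 ⇒ 8;  out=∅∪out(8)=∅
  fail(7) 'baa': from fail(6)=8 chase 'a': 8→0 ⇒ 8;  out={2}∪out(8)={2}
  fail(10) 'ada': from fail(9)=5 chase 'a': 5→0 ⇒ 8;  out={4}∪out(8)={4}
  fail(12) 'acb': from fail(11)=0 chase 'b': 0 ⇒ 1;  out={5}∪out(1)={5}
  fail(13) 'adc': from fail(9)=5 chase 'c': 5 ⇒ 17;  out=∅∪out(17)=∅
  fail(18) 'dcd': from fail(17)=0 chase 'd': 0 ⇒ 5;  out=∅∪out(5)={1}
  fail(4) 'bcad': from fail(3)=8 chase 'd': 8 ⇒ 9;  out={0}∪out(9)={0,1}
  fail(14) 'adcd': from fail(13)=17 chase 'd': 17 ⇒ 18;  out=∅∪out(18)={1}
  fail(19) 'dcdd': from fail(18)=5 chase 'd': 5→0 ⇒ 5;  out=∅∪out(5)={1}
  fail(15) 'adcdd': from fail(14)=18 chase 'd': 18 ⇒ 19;  out=∅∪out(19)={1}
  fail(20) 'dcddb': from fail(19)=5 chase 'b': 5→0 ⇒ 1;  out={7}∪out(1)={7}
  fail(16) 'adcddb': from fail(15)=19 chase 'b': 19 ⇒ 20;  out={6}∪out(20)={6,7}

Scan:
[0] read 'a'  n0⇒n8
[1] read 'd'  n8⇒n9  → match P1@[1:1]
[2] read 'a'  n9⇒n10  → match P4@[0:2]
[3] read 'd'  n10⇒n9 ·f  → match P1@[3:3]
[4] read 'c'  n9⇒n13
[5] read 'a'  n13⇒n8 ·f
[6] read 'd'  n8⇒n9  → match P1@[6:6]
[7] read 'a'  n9⇒n10  → match P4@[5:7]
[8] read 'a'  n10⇒n8 ·f
[9] read 'b'  n8⇒n1 ·f
[10] read 'd'  n1⇒n5 ·f  → match P1@[10:10]
[11] read 'c'  n5⇒n17
[12] read 'd'  n17⇒n18  → match P1@[12:12]
[13] read 'd'  n18⇒n19  → match P1@[13:13]
[14] read 'b'  n19⇒n20  → match P7@[10:14]
[15] read 'c'  n20⇒n2 ·f
[16] read 'b'  n2⇒n1 ·f
[17] read 'a'  n1⇒n6  → match P3@[16:17]
[18] read 'a'  n6⇒n7  → match P2@[16:18]
[19] read 'c'  n7⇒n11 ·f
[20] read 'b'  n11⇒n12  → match P5@[18:20]
[21] read 'a'  n12⇒n6 ·f  → match P3@[20:21]
[22] read 'b'  n6⇒n1 ·f
[23] read 'b'  n1⇒n1 ·f
[24] read 'c'  n1⇒n2
[25] read 'b'  n2⇒n1 ·f
[26] read 'a'  n1⇒n6  → match P3@[25:26]
[27] read 'a'  n6⇒n7  → match P2@[25:27]
[28] read 'b'  n7⇒n1 ·f
[29] read 'a'  n1⇒n6  → match P3@[28:29]
[30] read 'd'  n6⇒n9 ·f  → match P1@[30:30]
[31] read 'c'  n9⇒n13
[32] read 'd'  n13⇒n14  → match P1@[32:32]
[33] read 'd'  n14⇒n15  → match P1@[33:33]
[34] read 'b'  n15⇒n16  → match P6@[29:34],P7@[30:34]
[35] read 'b'  n16⇒n1 ·f
[36] read 'a'  n1⇒n6  → match P3@[35:36]
[37] read 'a'  n6⇒n7  → match P2@[35:37]
[38] read 'b'  n7⇒n1 ·f
[39] read 'a'  n1⇒n6  → match P3@[38:39]
[40] read 'a'  n6⇒n7  → match P2@[38:40]
[41] read 'b'  n7⇒n1 ·f
[42] read 'c'  n1⇒n2
[43] read 'a'  n2⇒n3
[44] read 'd'  n3⇒n4  → match P0@[41:44],P1@[44:44]
[45] read 'd'  n4⇒n5 ·f  → match P1@[45:45]
[46] read 'b'  n5⇒n1 ·f
[47] read 'b'  n1⇒n1 ·f
[48] read 'b'  n1⇒n1 ·f
[49] read 'a'  n1⇒n6  → match P3@[48:49]
[50] read 'd'  n6⇒n9 ·f  → match P1@[50:50]
[51] read 'c'  n9⇒n13
[52] read 'd'  n13⇒n14  → match P1@[52:52]
[53] read 'd'  n14⇒n15  → match P1@[53:53]
[54] read 'b'  n15⇒n16  → match P6@[49:54],P7@[50:54]
[55] read 'a'  n16⇒n6 ·f  → match P3@[54:55]
[56] read 'a'  n6⇒n7  → match P2@[54:56]

Result: [[1,1],[2,4],[3,1],[6,1],[7,4],[10,1],[12,1],[13,1],[14,7],[17,3],[18,2],[20,5],[21,3],[26,3],[27,2],[29,3],[30,1],[32,1],[33,1],[34,6],[34,7],[36,3],[37,2],[39,3],[40,2],[44,0],[44,1],[45,1],[49,3],[50,1],[52,1],[53,1],[54,6],[54,7],[55,3],[56,2]]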